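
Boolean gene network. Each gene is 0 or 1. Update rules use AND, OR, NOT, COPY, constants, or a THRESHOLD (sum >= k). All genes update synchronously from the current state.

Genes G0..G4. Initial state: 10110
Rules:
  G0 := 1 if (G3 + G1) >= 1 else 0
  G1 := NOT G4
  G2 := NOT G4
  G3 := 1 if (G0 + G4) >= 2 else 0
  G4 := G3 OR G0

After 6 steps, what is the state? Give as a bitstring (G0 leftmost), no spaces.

Step 1: G0=(1+0>=1)=1 G1=NOT G4=NOT 0=1 G2=NOT G4=NOT 0=1 G3=(1+0>=2)=0 G4=G3|G0=1|1=1 -> 11101
Step 2: G0=(0+1>=1)=1 G1=NOT G4=NOT 1=0 G2=NOT G4=NOT 1=0 G3=(1+1>=2)=1 G4=G3|G0=0|1=1 -> 10011
Step 3: G0=(1+0>=1)=1 G1=NOT G4=NOT 1=0 G2=NOT G4=NOT 1=0 G3=(1+1>=2)=1 G4=G3|G0=1|1=1 -> 10011
Step 4: G0=(1+0>=1)=1 G1=NOT G4=NOT 1=0 G2=NOT G4=NOT 1=0 G3=(1+1>=2)=1 G4=G3|G0=1|1=1 -> 10011
Step 5: G0=(1+0>=1)=1 G1=NOT G4=NOT 1=0 G2=NOT G4=NOT 1=0 G3=(1+1>=2)=1 G4=G3|G0=1|1=1 -> 10011
Step 6: G0=(1+0>=1)=1 G1=NOT G4=NOT 1=0 G2=NOT G4=NOT 1=0 G3=(1+1>=2)=1 G4=G3|G0=1|1=1 -> 10011

10011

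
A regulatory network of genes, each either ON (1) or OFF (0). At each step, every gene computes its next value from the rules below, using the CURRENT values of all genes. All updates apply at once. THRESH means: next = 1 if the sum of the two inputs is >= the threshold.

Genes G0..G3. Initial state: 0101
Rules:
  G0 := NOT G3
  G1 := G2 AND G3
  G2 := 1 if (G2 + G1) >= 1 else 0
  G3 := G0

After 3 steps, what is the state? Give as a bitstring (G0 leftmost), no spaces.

Step 1: G0=NOT G3=NOT 1=0 G1=G2&G3=0&1=0 G2=(0+1>=1)=1 G3=G0=0 -> 0010
Step 2: G0=NOT G3=NOT 0=1 G1=G2&G3=1&0=0 G2=(1+0>=1)=1 G3=G0=0 -> 1010
Step 3: G0=NOT G3=NOT 0=1 G1=G2&G3=1&0=0 G2=(1+0>=1)=1 G3=G0=1 -> 1011

1011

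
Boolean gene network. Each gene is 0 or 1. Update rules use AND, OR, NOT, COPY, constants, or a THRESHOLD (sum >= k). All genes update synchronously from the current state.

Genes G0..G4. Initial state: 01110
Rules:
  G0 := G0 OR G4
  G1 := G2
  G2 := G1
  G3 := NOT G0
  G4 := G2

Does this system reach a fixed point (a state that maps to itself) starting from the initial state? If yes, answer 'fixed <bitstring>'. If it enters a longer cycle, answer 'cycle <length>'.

Answer: fixed 11101

Derivation:
Step 0: 01110
Step 1: G0=G0|G4=0|0=0 G1=G2=1 G2=G1=1 G3=NOT G0=NOT 0=1 G4=G2=1 -> 01111
Step 2: G0=G0|G4=0|1=1 G1=G2=1 G2=G1=1 G3=NOT G0=NOT 0=1 G4=G2=1 -> 11111
Step 3: G0=G0|G4=1|1=1 G1=G2=1 G2=G1=1 G3=NOT G0=NOT 1=0 G4=G2=1 -> 11101
Step 4: G0=G0|G4=1|1=1 G1=G2=1 G2=G1=1 G3=NOT G0=NOT 1=0 G4=G2=1 -> 11101
Fixed point reached at step 3: 11101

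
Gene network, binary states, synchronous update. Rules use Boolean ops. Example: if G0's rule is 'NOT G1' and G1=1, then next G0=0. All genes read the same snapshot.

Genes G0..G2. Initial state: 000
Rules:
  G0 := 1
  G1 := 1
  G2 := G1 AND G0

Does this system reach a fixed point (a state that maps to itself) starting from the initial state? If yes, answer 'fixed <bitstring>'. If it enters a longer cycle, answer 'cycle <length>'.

Answer: fixed 111

Derivation:
Step 0: 000
Step 1: G0=1(const) G1=1(const) G2=G1&G0=0&0=0 -> 110
Step 2: G0=1(const) G1=1(const) G2=G1&G0=1&1=1 -> 111
Step 3: G0=1(const) G1=1(const) G2=G1&G0=1&1=1 -> 111
Fixed point reached at step 2: 111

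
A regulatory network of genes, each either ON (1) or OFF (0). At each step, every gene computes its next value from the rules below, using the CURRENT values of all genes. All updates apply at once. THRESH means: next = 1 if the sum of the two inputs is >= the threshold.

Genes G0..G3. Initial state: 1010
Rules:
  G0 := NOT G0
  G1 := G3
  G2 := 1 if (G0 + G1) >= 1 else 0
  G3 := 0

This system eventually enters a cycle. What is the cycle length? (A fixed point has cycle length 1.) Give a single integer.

Step 0: 1010
Step 1: G0=NOT G0=NOT 1=0 G1=G3=0 G2=(1+0>=1)=1 G3=0(const) -> 0010
Step 2: G0=NOT G0=NOT 0=1 G1=G3=0 G2=(0+0>=1)=0 G3=0(const) -> 1000
Step 3: G0=NOT G0=NOT 1=0 G1=G3=0 G2=(1+0>=1)=1 G3=0(const) -> 0010
State from step 3 equals state from step 1 -> cycle length 2

Answer: 2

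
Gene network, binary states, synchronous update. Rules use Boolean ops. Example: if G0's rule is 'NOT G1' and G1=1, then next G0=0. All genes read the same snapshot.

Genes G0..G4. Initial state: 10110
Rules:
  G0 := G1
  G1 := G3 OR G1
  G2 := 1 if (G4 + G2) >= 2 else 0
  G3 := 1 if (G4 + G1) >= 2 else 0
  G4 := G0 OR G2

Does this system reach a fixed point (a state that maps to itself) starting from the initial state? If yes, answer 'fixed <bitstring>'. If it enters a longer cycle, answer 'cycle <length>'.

Answer: fixed 11011

Derivation:
Step 0: 10110
Step 1: G0=G1=0 G1=G3|G1=1|0=1 G2=(0+1>=2)=0 G3=(0+0>=2)=0 G4=G0|G2=1|1=1 -> 01001
Step 2: G0=G1=1 G1=G3|G1=0|1=1 G2=(1+0>=2)=0 G3=(1+1>=2)=1 G4=G0|G2=0|0=0 -> 11010
Step 3: G0=G1=1 G1=G3|G1=1|1=1 G2=(0+0>=2)=0 G3=(0+1>=2)=0 G4=G0|G2=1|0=1 -> 11001
Step 4: G0=G1=1 G1=G3|G1=0|1=1 G2=(1+0>=2)=0 G3=(1+1>=2)=1 G4=G0|G2=1|0=1 -> 11011
Step 5: G0=G1=1 G1=G3|G1=1|1=1 G2=(1+0>=2)=0 G3=(1+1>=2)=1 G4=G0|G2=1|0=1 -> 11011
Fixed point reached at step 4: 11011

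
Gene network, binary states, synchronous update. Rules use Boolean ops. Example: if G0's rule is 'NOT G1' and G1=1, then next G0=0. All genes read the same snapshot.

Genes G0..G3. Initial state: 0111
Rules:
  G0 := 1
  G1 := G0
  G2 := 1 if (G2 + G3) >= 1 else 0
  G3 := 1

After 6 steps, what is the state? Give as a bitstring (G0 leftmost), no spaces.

Step 1: G0=1(const) G1=G0=0 G2=(1+1>=1)=1 G3=1(const) -> 1011
Step 2: G0=1(const) G1=G0=1 G2=(1+1>=1)=1 G3=1(const) -> 1111
Step 3: G0=1(const) G1=G0=1 G2=(1+1>=1)=1 G3=1(const) -> 1111
Step 4: G0=1(const) G1=G0=1 G2=(1+1>=1)=1 G3=1(const) -> 1111
Step 5: G0=1(const) G1=G0=1 G2=(1+1>=1)=1 G3=1(const) -> 1111
Step 6: G0=1(const) G1=G0=1 G2=(1+1>=1)=1 G3=1(const) -> 1111

1111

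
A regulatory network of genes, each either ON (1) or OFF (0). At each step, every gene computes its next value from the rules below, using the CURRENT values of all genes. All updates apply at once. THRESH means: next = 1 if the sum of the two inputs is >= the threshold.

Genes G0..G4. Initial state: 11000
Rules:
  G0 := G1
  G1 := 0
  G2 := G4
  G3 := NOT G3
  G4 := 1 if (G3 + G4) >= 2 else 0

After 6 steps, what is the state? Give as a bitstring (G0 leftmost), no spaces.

Step 1: G0=G1=1 G1=0(const) G2=G4=0 G3=NOT G3=NOT 0=1 G4=(0+0>=2)=0 -> 10010
Step 2: G0=G1=0 G1=0(const) G2=G4=0 G3=NOT G3=NOT 1=0 G4=(1+0>=2)=0 -> 00000
Step 3: G0=G1=0 G1=0(const) G2=G4=0 G3=NOT G3=NOT 0=1 G4=(0+0>=2)=0 -> 00010
Step 4: G0=G1=0 G1=0(const) G2=G4=0 G3=NOT G3=NOT 1=0 G4=(1+0>=2)=0 -> 00000
Step 5: G0=G1=0 G1=0(const) G2=G4=0 G3=NOT G3=NOT 0=1 G4=(0+0>=2)=0 -> 00010
Step 6: G0=G1=0 G1=0(const) G2=G4=0 G3=NOT G3=NOT 1=0 G4=(1+0>=2)=0 -> 00000

00000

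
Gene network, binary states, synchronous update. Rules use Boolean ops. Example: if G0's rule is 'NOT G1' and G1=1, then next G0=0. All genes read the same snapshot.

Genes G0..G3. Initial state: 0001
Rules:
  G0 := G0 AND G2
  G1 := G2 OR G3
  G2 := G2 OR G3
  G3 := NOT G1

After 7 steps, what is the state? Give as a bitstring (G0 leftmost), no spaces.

Step 1: G0=G0&G2=0&0=0 G1=G2|G3=0|1=1 G2=G2|G3=0|1=1 G3=NOT G1=NOT 0=1 -> 0111
Step 2: G0=G0&G2=0&1=0 G1=G2|G3=1|1=1 G2=G2|G3=1|1=1 G3=NOT G1=NOT 1=0 -> 0110
Step 3: G0=G0&G2=0&1=0 G1=G2|G3=1|0=1 G2=G2|G3=1|0=1 G3=NOT G1=NOT 1=0 -> 0110
Step 4: G0=G0&G2=0&1=0 G1=G2|G3=1|0=1 G2=G2|G3=1|0=1 G3=NOT G1=NOT 1=0 -> 0110
Step 5: G0=G0&G2=0&1=0 G1=G2|G3=1|0=1 G2=G2|G3=1|0=1 G3=NOT G1=NOT 1=0 -> 0110
Step 6: G0=G0&G2=0&1=0 G1=G2|G3=1|0=1 G2=G2|G3=1|0=1 G3=NOT G1=NOT 1=0 -> 0110
Step 7: G0=G0&G2=0&1=0 G1=G2|G3=1|0=1 G2=G2|G3=1|0=1 G3=NOT G1=NOT 1=0 -> 0110

0110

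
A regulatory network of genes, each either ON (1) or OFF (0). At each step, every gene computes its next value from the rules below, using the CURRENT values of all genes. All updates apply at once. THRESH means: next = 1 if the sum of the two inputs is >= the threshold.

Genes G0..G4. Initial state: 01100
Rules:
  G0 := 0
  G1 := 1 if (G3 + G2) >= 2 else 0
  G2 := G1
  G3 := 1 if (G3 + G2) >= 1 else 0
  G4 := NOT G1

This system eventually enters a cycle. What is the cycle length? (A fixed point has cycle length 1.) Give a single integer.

Answer: 2

Derivation:
Step 0: 01100
Step 1: G0=0(const) G1=(0+1>=2)=0 G2=G1=1 G3=(0+1>=1)=1 G4=NOT G1=NOT 1=0 -> 00110
Step 2: G0=0(const) G1=(1+1>=2)=1 G2=G1=0 G3=(1+1>=1)=1 G4=NOT G1=NOT 0=1 -> 01011
Step 3: G0=0(const) G1=(1+0>=2)=0 G2=G1=1 G3=(1+0>=1)=1 G4=NOT G1=NOT 1=0 -> 00110
State from step 3 equals state from step 1 -> cycle length 2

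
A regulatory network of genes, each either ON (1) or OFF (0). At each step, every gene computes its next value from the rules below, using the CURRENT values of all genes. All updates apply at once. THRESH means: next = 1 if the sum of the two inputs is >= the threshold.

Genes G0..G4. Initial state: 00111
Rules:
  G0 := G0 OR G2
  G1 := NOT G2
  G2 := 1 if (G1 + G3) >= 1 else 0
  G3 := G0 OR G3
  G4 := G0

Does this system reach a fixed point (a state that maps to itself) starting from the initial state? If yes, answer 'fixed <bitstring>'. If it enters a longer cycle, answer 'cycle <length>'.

Step 0: 00111
Step 1: G0=G0|G2=0|1=1 G1=NOT G2=NOT 1=0 G2=(0+1>=1)=1 G3=G0|G3=0|1=1 G4=G0=0 -> 10110
Step 2: G0=G0|G2=1|1=1 G1=NOT G2=NOT 1=0 G2=(0+1>=1)=1 G3=G0|G3=1|1=1 G4=G0=1 -> 10111
Step 3: G0=G0|G2=1|1=1 G1=NOT G2=NOT 1=0 G2=(0+1>=1)=1 G3=G0|G3=1|1=1 G4=G0=1 -> 10111
Fixed point reached at step 2: 10111

Answer: fixed 10111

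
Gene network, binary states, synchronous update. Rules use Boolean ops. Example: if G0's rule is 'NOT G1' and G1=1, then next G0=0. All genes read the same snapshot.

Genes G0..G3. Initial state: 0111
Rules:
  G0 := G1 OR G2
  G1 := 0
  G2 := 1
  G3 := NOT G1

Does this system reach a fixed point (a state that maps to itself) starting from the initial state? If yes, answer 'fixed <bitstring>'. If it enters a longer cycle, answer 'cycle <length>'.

Answer: fixed 1011

Derivation:
Step 0: 0111
Step 1: G0=G1|G2=1|1=1 G1=0(const) G2=1(const) G3=NOT G1=NOT 1=0 -> 1010
Step 2: G0=G1|G2=0|1=1 G1=0(const) G2=1(const) G3=NOT G1=NOT 0=1 -> 1011
Step 3: G0=G1|G2=0|1=1 G1=0(const) G2=1(const) G3=NOT G1=NOT 0=1 -> 1011
Fixed point reached at step 2: 1011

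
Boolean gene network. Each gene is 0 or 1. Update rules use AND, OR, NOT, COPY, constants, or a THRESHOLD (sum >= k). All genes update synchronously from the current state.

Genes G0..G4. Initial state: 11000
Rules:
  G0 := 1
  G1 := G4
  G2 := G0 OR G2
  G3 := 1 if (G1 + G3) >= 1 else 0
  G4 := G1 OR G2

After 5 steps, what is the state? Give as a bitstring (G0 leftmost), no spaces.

Step 1: G0=1(const) G1=G4=0 G2=G0|G2=1|0=1 G3=(1+0>=1)=1 G4=G1|G2=1|0=1 -> 10111
Step 2: G0=1(const) G1=G4=1 G2=G0|G2=1|1=1 G3=(0+1>=1)=1 G4=G1|G2=0|1=1 -> 11111
Step 3: G0=1(const) G1=G4=1 G2=G0|G2=1|1=1 G3=(1+1>=1)=1 G4=G1|G2=1|1=1 -> 11111
Step 4: G0=1(const) G1=G4=1 G2=G0|G2=1|1=1 G3=(1+1>=1)=1 G4=G1|G2=1|1=1 -> 11111
Step 5: G0=1(const) G1=G4=1 G2=G0|G2=1|1=1 G3=(1+1>=1)=1 G4=G1|G2=1|1=1 -> 11111

11111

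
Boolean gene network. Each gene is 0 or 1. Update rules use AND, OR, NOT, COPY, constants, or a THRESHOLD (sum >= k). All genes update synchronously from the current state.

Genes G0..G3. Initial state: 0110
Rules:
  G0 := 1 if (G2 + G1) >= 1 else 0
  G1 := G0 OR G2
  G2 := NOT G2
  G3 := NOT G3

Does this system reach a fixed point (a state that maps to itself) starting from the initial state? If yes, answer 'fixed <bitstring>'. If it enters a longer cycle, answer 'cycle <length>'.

Step 0: 0110
Step 1: G0=(1+1>=1)=1 G1=G0|G2=0|1=1 G2=NOT G2=NOT 1=0 G3=NOT G3=NOT 0=1 -> 1101
Step 2: G0=(0+1>=1)=1 G1=G0|G2=1|0=1 G2=NOT G2=NOT 0=1 G3=NOT G3=NOT 1=0 -> 1110
Step 3: G0=(1+1>=1)=1 G1=G0|G2=1|1=1 G2=NOT G2=NOT 1=0 G3=NOT G3=NOT 0=1 -> 1101
Cycle of length 2 starting at step 1 -> no fixed point

Answer: cycle 2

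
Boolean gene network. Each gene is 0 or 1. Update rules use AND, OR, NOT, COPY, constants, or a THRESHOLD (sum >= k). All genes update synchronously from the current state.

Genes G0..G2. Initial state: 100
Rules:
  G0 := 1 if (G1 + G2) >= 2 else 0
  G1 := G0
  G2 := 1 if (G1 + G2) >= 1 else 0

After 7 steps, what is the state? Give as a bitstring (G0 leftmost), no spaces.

Step 1: G0=(0+0>=2)=0 G1=G0=1 G2=(0+0>=1)=0 -> 010
Step 2: G0=(1+0>=2)=0 G1=G0=0 G2=(1+0>=1)=1 -> 001
Step 3: G0=(0+1>=2)=0 G1=G0=0 G2=(0+1>=1)=1 -> 001
Step 4: G0=(0+1>=2)=0 G1=G0=0 G2=(0+1>=1)=1 -> 001
Step 5: G0=(0+1>=2)=0 G1=G0=0 G2=(0+1>=1)=1 -> 001
Step 6: G0=(0+1>=2)=0 G1=G0=0 G2=(0+1>=1)=1 -> 001
Step 7: G0=(0+1>=2)=0 G1=G0=0 G2=(0+1>=1)=1 -> 001

001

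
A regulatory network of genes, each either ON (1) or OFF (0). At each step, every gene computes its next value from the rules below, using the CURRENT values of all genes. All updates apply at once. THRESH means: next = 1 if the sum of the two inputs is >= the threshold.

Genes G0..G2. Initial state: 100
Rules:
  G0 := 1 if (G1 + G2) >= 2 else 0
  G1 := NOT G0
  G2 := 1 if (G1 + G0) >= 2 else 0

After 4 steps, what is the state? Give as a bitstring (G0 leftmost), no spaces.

Step 1: G0=(0+0>=2)=0 G1=NOT G0=NOT 1=0 G2=(0+1>=2)=0 -> 000
Step 2: G0=(0+0>=2)=0 G1=NOT G0=NOT 0=1 G2=(0+0>=2)=0 -> 010
Step 3: G0=(1+0>=2)=0 G1=NOT G0=NOT 0=1 G2=(1+0>=2)=0 -> 010
Step 4: G0=(1+0>=2)=0 G1=NOT G0=NOT 0=1 G2=(1+0>=2)=0 -> 010

010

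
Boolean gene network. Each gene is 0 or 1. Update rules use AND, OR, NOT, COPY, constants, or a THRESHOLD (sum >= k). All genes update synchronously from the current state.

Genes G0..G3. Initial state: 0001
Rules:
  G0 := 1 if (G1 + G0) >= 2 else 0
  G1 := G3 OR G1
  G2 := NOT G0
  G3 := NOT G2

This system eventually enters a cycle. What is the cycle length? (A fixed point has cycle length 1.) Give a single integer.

Answer: 1

Derivation:
Step 0: 0001
Step 1: G0=(0+0>=2)=0 G1=G3|G1=1|0=1 G2=NOT G0=NOT 0=1 G3=NOT G2=NOT 0=1 -> 0111
Step 2: G0=(1+0>=2)=0 G1=G3|G1=1|1=1 G2=NOT G0=NOT 0=1 G3=NOT G2=NOT 1=0 -> 0110
Step 3: G0=(1+0>=2)=0 G1=G3|G1=0|1=1 G2=NOT G0=NOT 0=1 G3=NOT G2=NOT 1=0 -> 0110
State from step 3 equals state from step 2 -> cycle length 1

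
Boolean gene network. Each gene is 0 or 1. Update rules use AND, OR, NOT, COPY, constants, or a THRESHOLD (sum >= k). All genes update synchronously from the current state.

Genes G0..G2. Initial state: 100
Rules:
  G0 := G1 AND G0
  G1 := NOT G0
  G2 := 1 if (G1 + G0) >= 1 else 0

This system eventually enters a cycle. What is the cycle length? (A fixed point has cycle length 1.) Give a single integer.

Step 0: 100
Step 1: G0=G1&G0=0&1=0 G1=NOT G0=NOT 1=0 G2=(0+1>=1)=1 -> 001
Step 2: G0=G1&G0=0&0=0 G1=NOT G0=NOT 0=1 G2=(0+0>=1)=0 -> 010
Step 3: G0=G1&G0=1&0=0 G1=NOT G0=NOT 0=1 G2=(1+0>=1)=1 -> 011
Step 4: G0=G1&G0=1&0=0 G1=NOT G0=NOT 0=1 G2=(1+0>=1)=1 -> 011
State from step 4 equals state from step 3 -> cycle length 1

Answer: 1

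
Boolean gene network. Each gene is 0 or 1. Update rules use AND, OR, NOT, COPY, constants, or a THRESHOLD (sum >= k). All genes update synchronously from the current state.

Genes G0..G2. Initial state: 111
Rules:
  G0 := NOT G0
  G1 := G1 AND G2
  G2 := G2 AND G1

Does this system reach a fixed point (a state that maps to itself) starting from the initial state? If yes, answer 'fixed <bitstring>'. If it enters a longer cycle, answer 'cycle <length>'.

Answer: cycle 2

Derivation:
Step 0: 111
Step 1: G0=NOT G0=NOT 1=0 G1=G1&G2=1&1=1 G2=G2&G1=1&1=1 -> 011
Step 2: G0=NOT G0=NOT 0=1 G1=G1&G2=1&1=1 G2=G2&G1=1&1=1 -> 111
Cycle of length 2 starting at step 0 -> no fixed point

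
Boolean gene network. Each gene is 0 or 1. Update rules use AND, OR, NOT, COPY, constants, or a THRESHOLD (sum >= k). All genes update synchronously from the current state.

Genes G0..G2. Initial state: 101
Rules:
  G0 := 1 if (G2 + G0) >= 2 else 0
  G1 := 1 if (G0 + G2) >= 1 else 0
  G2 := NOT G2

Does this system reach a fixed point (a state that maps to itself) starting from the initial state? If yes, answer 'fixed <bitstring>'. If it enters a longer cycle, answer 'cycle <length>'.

Step 0: 101
Step 1: G0=(1+1>=2)=1 G1=(1+1>=1)=1 G2=NOT G2=NOT 1=0 -> 110
Step 2: G0=(0+1>=2)=0 G1=(1+0>=1)=1 G2=NOT G2=NOT 0=1 -> 011
Step 3: G0=(1+0>=2)=0 G1=(0+1>=1)=1 G2=NOT G2=NOT 1=0 -> 010
Step 4: G0=(0+0>=2)=0 G1=(0+0>=1)=0 G2=NOT G2=NOT 0=1 -> 001
Step 5: G0=(1+0>=2)=0 G1=(0+1>=1)=1 G2=NOT G2=NOT 1=0 -> 010
Cycle of length 2 starting at step 3 -> no fixed point

Answer: cycle 2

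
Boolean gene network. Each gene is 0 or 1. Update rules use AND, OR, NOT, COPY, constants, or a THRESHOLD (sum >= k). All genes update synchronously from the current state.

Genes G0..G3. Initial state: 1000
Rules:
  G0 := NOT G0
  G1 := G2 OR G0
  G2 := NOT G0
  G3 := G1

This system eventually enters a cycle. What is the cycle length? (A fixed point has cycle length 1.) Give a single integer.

Step 0: 1000
Step 1: G0=NOT G0=NOT 1=0 G1=G2|G0=0|1=1 G2=NOT G0=NOT 1=0 G3=G1=0 -> 0100
Step 2: G0=NOT G0=NOT 0=1 G1=G2|G0=0|0=0 G2=NOT G0=NOT 0=1 G3=G1=1 -> 1011
Step 3: G0=NOT G0=NOT 1=0 G1=G2|G0=1|1=1 G2=NOT G0=NOT 1=0 G3=G1=0 -> 0100
State from step 3 equals state from step 1 -> cycle length 2

Answer: 2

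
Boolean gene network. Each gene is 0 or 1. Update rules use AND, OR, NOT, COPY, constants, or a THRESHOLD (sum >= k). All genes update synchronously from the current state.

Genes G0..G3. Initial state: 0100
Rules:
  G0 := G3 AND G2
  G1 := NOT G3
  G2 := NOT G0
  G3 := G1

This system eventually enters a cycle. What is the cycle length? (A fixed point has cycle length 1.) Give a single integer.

Step 0: 0100
Step 1: G0=G3&G2=0&0=0 G1=NOT G3=NOT 0=1 G2=NOT G0=NOT 0=1 G3=G1=1 -> 0111
Step 2: G0=G3&G2=1&1=1 G1=NOT G3=NOT 1=0 G2=NOT G0=NOT 0=1 G3=G1=1 -> 1011
Step 3: G0=G3&G2=1&1=1 G1=NOT G3=NOT 1=0 G2=NOT G0=NOT 1=0 G3=G1=0 -> 1000
Step 4: G0=G3&G2=0&0=0 G1=NOT G3=NOT 0=1 G2=NOT G0=NOT 1=0 G3=G1=0 -> 0100
State from step 4 equals state from step 0 -> cycle length 4

Answer: 4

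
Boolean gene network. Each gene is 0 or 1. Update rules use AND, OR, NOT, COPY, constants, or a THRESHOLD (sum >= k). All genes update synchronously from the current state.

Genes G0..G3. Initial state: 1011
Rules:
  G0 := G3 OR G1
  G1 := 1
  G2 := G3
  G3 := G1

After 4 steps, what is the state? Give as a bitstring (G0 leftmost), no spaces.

Step 1: G0=G3|G1=1|0=1 G1=1(const) G2=G3=1 G3=G1=0 -> 1110
Step 2: G0=G3|G1=0|1=1 G1=1(const) G2=G3=0 G3=G1=1 -> 1101
Step 3: G0=G3|G1=1|1=1 G1=1(const) G2=G3=1 G3=G1=1 -> 1111
Step 4: G0=G3|G1=1|1=1 G1=1(const) G2=G3=1 G3=G1=1 -> 1111

1111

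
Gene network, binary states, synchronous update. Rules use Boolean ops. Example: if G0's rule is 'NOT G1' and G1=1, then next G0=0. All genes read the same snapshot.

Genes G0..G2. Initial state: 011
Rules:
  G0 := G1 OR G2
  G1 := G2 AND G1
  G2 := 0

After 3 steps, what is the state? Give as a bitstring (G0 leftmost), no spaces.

Step 1: G0=G1|G2=1|1=1 G1=G2&G1=1&1=1 G2=0(const) -> 110
Step 2: G0=G1|G2=1|0=1 G1=G2&G1=0&1=0 G2=0(const) -> 100
Step 3: G0=G1|G2=0|0=0 G1=G2&G1=0&0=0 G2=0(const) -> 000

000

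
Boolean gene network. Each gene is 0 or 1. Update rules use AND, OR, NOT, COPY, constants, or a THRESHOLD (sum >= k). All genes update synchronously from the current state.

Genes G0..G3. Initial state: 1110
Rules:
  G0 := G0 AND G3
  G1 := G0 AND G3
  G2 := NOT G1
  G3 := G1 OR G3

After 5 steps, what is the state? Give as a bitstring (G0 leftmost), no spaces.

Step 1: G0=G0&G3=1&0=0 G1=G0&G3=1&0=0 G2=NOT G1=NOT 1=0 G3=G1|G3=1|0=1 -> 0001
Step 2: G0=G0&G3=0&1=0 G1=G0&G3=0&1=0 G2=NOT G1=NOT 0=1 G3=G1|G3=0|1=1 -> 0011
Step 3: G0=G0&G3=0&1=0 G1=G0&G3=0&1=0 G2=NOT G1=NOT 0=1 G3=G1|G3=0|1=1 -> 0011
Step 4: G0=G0&G3=0&1=0 G1=G0&G3=0&1=0 G2=NOT G1=NOT 0=1 G3=G1|G3=0|1=1 -> 0011
Step 5: G0=G0&G3=0&1=0 G1=G0&G3=0&1=0 G2=NOT G1=NOT 0=1 G3=G1|G3=0|1=1 -> 0011

0011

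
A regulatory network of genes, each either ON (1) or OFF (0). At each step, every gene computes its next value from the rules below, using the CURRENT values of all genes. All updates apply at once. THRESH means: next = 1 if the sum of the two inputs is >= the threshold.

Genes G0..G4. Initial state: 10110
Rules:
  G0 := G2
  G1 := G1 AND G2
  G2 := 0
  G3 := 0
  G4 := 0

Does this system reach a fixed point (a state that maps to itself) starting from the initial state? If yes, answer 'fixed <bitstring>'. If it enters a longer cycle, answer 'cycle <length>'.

Answer: fixed 00000

Derivation:
Step 0: 10110
Step 1: G0=G2=1 G1=G1&G2=0&1=0 G2=0(const) G3=0(const) G4=0(const) -> 10000
Step 2: G0=G2=0 G1=G1&G2=0&0=0 G2=0(const) G3=0(const) G4=0(const) -> 00000
Step 3: G0=G2=0 G1=G1&G2=0&0=0 G2=0(const) G3=0(const) G4=0(const) -> 00000
Fixed point reached at step 2: 00000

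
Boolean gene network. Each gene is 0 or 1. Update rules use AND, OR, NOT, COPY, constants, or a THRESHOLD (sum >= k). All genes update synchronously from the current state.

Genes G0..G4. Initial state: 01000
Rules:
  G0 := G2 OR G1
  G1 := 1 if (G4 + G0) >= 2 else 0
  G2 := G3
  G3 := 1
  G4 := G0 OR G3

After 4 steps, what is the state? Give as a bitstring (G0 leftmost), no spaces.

Step 1: G0=G2|G1=0|1=1 G1=(0+0>=2)=0 G2=G3=0 G3=1(const) G4=G0|G3=0|0=0 -> 10010
Step 2: G0=G2|G1=0|0=0 G1=(0+1>=2)=0 G2=G3=1 G3=1(const) G4=G0|G3=1|1=1 -> 00111
Step 3: G0=G2|G1=1|0=1 G1=(1+0>=2)=0 G2=G3=1 G3=1(const) G4=G0|G3=0|1=1 -> 10111
Step 4: G0=G2|G1=1|0=1 G1=(1+1>=2)=1 G2=G3=1 G3=1(const) G4=G0|G3=1|1=1 -> 11111

11111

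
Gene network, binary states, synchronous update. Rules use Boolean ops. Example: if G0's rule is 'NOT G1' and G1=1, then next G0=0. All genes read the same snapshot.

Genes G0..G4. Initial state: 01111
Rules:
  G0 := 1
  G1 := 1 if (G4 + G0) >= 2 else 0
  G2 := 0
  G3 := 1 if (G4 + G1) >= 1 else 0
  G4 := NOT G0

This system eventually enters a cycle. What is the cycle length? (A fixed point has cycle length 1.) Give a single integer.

Step 0: 01111
Step 1: G0=1(const) G1=(1+0>=2)=0 G2=0(const) G3=(1+1>=1)=1 G4=NOT G0=NOT 0=1 -> 10011
Step 2: G0=1(const) G1=(1+1>=2)=1 G2=0(const) G3=(1+0>=1)=1 G4=NOT G0=NOT 1=0 -> 11010
Step 3: G0=1(const) G1=(0+1>=2)=0 G2=0(const) G3=(0+1>=1)=1 G4=NOT G0=NOT 1=0 -> 10010
Step 4: G0=1(const) G1=(0+1>=2)=0 G2=0(const) G3=(0+0>=1)=0 G4=NOT G0=NOT 1=0 -> 10000
Step 5: G0=1(const) G1=(0+1>=2)=0 G2=0(const) G3=(0+0>=1)=0 G4=NOT G0=NOT 1=0 -> 10000
State from step 5 equals state from step 4 -> cycle length 1

Answer: 1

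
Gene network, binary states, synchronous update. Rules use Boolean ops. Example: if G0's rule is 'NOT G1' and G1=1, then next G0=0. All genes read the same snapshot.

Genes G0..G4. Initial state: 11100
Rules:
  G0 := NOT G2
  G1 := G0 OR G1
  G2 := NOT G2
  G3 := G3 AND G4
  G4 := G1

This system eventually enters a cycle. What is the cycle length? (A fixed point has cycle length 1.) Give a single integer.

Answer: 2

Derivation:
Step 0: 11100
Step 1: G0=NOT G2=NOT 1=0 G1=G0|G1=1|1=1 G2=NOT G2=NOT 1=0 G3=G3&G4=0&0=0 G4=G1=1 -> 01001
Step 2: G0=NOT G2=NOT 0=1 G1=G0|G1=0|1=1 G2=NOT G2=NOT 0=1 G3=G3&G4=0&1=0 G4=G1=1 -> 11101
Step 3: G0=NOT G2=NOT 1=0 G1=G0|G1=1|1=1 G2=NOT G2=NOT 1=0 G3=G3&G4=0&1=0 G4=G1=1 -> 01001
State from step 3 equals state from step 1 -> cycle length 2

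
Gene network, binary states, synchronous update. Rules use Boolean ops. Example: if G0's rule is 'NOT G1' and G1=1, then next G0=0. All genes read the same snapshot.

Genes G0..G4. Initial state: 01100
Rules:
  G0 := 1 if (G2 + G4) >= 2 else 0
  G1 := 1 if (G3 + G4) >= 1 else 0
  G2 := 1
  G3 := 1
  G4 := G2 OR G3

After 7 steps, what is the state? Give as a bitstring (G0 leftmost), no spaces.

Step 1: G0=(1+0>=2)=0 G1=(0+0>=1)=0 G2=1(const) G3=1(const) G4=G2|G3=1|0=1 -> 00111
Step 2: G0=(1+1>=2)=1 G1=(1+1>=1)=1 G2=1(const) G3=1(const) G4=G2|G3=1|1=1 -> 11111
Step 3: G0=(1+1>=2)=1 G1=(1+1>=1)=1 G2=1(const) G3=1(const) G4=G2|G3=1|1=1 -> 11111
Step 4: G0=(1+1>=2)=1 G1=(1+1>=1)=1 G2=1(const) G3=1(const) G4=G2|G3=1|1=1 -> 11111
Step 5: G0=(1+1>=2)=1 G1=(1+1>=1)=1 G2=1(const) G3=1(const) G4=G2|G3=1|1=1 -> 11111
Step 6: G0=(1+1>=2)=1 G1=(1+1>=1)=1 G2=1(const) G3=1(const) G4=G2|G3=1|1=1 -> 11111
Step 7: G0=(1+1>=2)=1 G1=(1+1>=1)=1 G2=1(const) G3=1(const) G4=G2|G3=1|1=1 -> 11111

11111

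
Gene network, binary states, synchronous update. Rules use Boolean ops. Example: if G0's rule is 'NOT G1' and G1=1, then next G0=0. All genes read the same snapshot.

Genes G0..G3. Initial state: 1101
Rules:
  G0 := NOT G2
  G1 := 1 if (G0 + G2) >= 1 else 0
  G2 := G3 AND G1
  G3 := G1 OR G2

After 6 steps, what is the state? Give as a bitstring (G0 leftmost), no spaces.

Step 1: G0=NOT G2=NOT 0=1 G1=(1+0>=1)=1 G2=G3&G1=1&1=1 G3=G1|G2=1|0=1 -> 1111
Step 2: G0=NOT G2=NOT 1=0 G1=(1+1>=1)=1 G2=G3&G1=1&1=1 G3=G1|G2=1|1=1 -> 0111
Step 3: G0=NOT G2=NOT 1=0 G1=(0+1>=1)=1 G2=G3&G1=1&1=1 G3=G1|G2=1|1=1 -> 0111
Step 4: G0=NOT G2=NOT 1=0 G1=(0+1>=1)=1 G2=G3&G1=1&1=1 G3=G1|G2=1|1=1 -> 0111
Step 5: G0=NOT G2=NOT 1=0 G1=(0+1>=1)=1 G2=G3&G1=1&1=1 G3=G1|G2=1|1=1 -> 0111
Step 6: G0=NOT G2=NOT 1=0 G1=(0+1>=1)=1 G2=G3&G1=1&1=1 G3=G1|G2=1|1=1 -> 0111

0111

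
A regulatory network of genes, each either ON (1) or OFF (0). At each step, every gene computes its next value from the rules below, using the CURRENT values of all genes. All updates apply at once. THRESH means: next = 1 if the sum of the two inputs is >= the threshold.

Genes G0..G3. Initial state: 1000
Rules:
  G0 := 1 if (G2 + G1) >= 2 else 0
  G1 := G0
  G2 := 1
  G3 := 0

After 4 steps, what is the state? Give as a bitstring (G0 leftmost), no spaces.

Step 1: G0=(0+0>=2)=0 G1=G0=1 G2=1(const) G3=0(const) -> 0110
Step 2: G0=(1+1>=2)=1 G1=G0=0 G2=1(const) G3=0(const) -> 1010
Step 3: G0=(1+0>=2)=0 G1=G0=1 G2=1(const) G3=0(const) -> 0110
Step 4: G0=(1+1>=2)=1 G1=G0=0 G2=1(const) G3=0(const) -> 1010

1010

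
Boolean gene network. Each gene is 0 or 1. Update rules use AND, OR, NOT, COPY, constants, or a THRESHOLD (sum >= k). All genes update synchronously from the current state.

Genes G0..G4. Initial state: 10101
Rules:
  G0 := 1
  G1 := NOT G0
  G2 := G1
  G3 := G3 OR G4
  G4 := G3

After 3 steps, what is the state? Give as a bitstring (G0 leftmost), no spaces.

Step 1: G0=1(const) G1=NOT G0=NOT 1=0 G2=G1=0 G3=G3|G4=0|1=1 G4=G3=0 -> 10010
Step 2: G0=1(const) G1=NOT G0=NOT 1=0 G2=G1=0 G3=G3|G4=1|0=1 G4=G3=1 -> 10011
Step 3: G0=1(const) G1=NOT G0=NOT 1=0 G2=G1=0 G3=G3|G4=1|1=1 G4=G3=1 -> 10011

10011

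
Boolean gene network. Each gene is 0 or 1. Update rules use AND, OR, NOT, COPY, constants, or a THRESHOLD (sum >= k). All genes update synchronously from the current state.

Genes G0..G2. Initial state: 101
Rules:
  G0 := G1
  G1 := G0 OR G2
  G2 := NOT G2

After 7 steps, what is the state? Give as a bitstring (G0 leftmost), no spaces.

Step 1: G0=G1=0 G1=G0|G2=1|1=1 G2=NOT G2=NOT 1=0 -> 010
Step 2: G0=G1=1 G1=G0|G2=0|0=0 G2=NOT G2=NOT 0=1 -> 101
Step 3: G0=G1=0 G1=G0|G2=1|1=1 G2=NOT G2=NOT 1=0 -> 010
Step 4: G0=G1=1 G1=G0|G2=0|0=0 G2=NOT G2=NOT 0=1 -> 101
Step 5: G0=G1=0 G1=G0|G2=1|1=1 G2=NOT G2=NOT 1=0 -> 010
Step 6: G0=G1=1 G1=G0|G2=0|0=0 G2=NOT G2=NOT 0=1 -> 101
Step 7: G0=G1=0 G1=G0|G2=1|1=1 G2=NOT G2=NOT 1=0 -> 010

010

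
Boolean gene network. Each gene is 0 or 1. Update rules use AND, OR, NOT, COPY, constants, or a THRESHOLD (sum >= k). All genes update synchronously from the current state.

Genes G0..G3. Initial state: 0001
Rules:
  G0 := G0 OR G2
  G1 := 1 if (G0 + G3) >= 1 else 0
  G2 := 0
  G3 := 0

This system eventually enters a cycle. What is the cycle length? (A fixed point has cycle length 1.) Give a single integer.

Step 0: 0001
Step 1: G0=G0|G2=0|0=0 G1=(0+1>=1)=1 G2=0(const) G3=0(const) -> 0100
Step 2: G0=G0|G2=0|0=0 G1=(0+0>=1)=0 G2=0(const) G3=0(const) -> 0000
Step 3: G0=G0|G2=0|0=0 G1=(0+0>=1)=0 G2=0(const) G3=0(const) -> 0000
State from step 3 equals state from step 2 -> cycle length 1

Answer: 1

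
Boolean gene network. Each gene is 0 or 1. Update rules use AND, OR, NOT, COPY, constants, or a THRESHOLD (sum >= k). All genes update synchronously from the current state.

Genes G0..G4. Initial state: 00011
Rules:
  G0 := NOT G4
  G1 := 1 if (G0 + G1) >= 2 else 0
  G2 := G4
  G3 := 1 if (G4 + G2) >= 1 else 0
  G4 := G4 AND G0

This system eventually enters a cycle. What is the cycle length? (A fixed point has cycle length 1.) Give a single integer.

Answer: 1

Derivation:
Step 0: 00011
Step 1: G0=NOT G4=NOT 1=0 G1=(0+0>=2)=0 G2=G4=1 G3=(1+0>=1)=1 G4=G4&G0=1&0=0 -> 00110
Step 2: G0=NOT G4=NOT 0=1 G1=(0+0>=2)=0 G2=G4=0 G3=(0+1>=1)=1 G4=G4&G0=0&0=0 -> 10010
Step 3: G0=NOT G4=NOT 0=1 G1=(1+0>=2)=0 G2=G4=0 G3=(0+0>=1)=0 G4=G4&G0=0&1=0 -> 10000
Step 4: G0=NOT G4=NOT 0=1 G1=(1+0>=2)=0 G2=G4=0 G3=(0+0>=1)=0 G4=G4&G0=0&1=0 -> 10000
State from step 4 equals state from step 3 -> cycle length 1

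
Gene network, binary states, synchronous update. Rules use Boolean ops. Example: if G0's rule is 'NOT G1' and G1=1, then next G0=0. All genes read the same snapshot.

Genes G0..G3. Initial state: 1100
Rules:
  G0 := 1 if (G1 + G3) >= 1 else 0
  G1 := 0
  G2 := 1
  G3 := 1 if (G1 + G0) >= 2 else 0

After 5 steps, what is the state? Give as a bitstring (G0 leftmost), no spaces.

Step 1: G0=(1+0>=1)=1 G1=0(const) G2=1(const) G3=(1+1>=2)=1 -> 1011
Step 2: G0=(0+1>=1)=1 G1=0(const) G2=1(const) G3=(0+1>=2)=0 -> 1010
Step 3: G0=(0+0>=1)=0 G1=0(const) G2=1(const) G3=(0+1>=2)=0 -> 0010
Step 4: G0=(0+0>=1)=0 G1=0(const) G2=1(const) G3=(0+0>=2)=0 -> 0010
Step 5: G0=(0+0>=1)=0 G1=0(const) G2=1(const) G3=(0+0>=2)=0 -> 0010

0010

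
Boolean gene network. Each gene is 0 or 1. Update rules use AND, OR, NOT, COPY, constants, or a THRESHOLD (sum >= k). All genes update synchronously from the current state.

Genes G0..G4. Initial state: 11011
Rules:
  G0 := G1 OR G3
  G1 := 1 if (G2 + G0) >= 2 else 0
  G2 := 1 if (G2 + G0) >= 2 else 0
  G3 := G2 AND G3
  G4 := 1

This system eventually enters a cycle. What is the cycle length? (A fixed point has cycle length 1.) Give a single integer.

Step 0: 11011
Step 1: G0=G1|G3=1|1=1 G1=(0+1>=2)=0 G2=(0+1>=2)=0 G3=G2&G3=0&1=0 G4=1(const) -> 10001
Step 2: G0=G1|G3=0|0=0 G1=(0+1>=2)=0 G2=(0+1>=2)=0 G3=G2&G3=0&0=0 G4=1(const) -> 00001
Step 3: G0=G1|G3=0|0=0 G1=(0+0>=2)=0 G2=(0+0>=2)=0 G3=G2&G3=0&0=0 G4=1(const) -> 00001
State from step 3 equals state from step 2 -> cycle length 1

Answer: 1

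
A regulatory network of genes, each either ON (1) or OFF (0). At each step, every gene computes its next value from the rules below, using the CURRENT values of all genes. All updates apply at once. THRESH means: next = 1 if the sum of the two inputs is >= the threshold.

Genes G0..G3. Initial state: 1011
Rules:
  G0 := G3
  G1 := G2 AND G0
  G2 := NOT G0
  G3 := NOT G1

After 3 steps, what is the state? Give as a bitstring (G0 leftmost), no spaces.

Step 1: G0=G3=1 G1=G2&G0=1&1=1 G2=NOT G0=NOT 1=0 G3=NOT G1=NOT 0=1 -> 1101
Step 2: G0=G3=1 G1=G2&G0=0&1=0 G2=NOT G0=NOT 1=0 G3=NOT G1=NOT 1=0 -> 1000
Step 3: G0=G3=0 G1=G2&G0=0&1=0 G2=NOT G0=NOT 1=0 G3=NOT G1=NOT 0=1 -> 0001

0001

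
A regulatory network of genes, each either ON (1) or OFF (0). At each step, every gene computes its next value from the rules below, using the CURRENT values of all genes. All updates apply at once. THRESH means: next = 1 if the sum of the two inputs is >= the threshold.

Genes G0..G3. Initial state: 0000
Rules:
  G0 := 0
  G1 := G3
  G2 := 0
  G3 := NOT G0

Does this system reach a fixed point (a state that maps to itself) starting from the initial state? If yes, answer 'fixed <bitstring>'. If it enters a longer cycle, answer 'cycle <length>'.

Answer: fixed 0101

Derivation:
Step 0: 0000
Step 1: G0=0(const) G1=G3=0 G2=0(const) G3=NOT G0=NOT 0=1 -> 0001
Step 2: G0=0(const) G1=G3=1 G2=0(const) G3=NOT G0=NOT 0=1 -> 0101
Step 3: G0=0(const) G1=G3=1 G2=0(const) G3=NOT G0=NOT 0=1 -> 0101
Fixed point reached at step 2: 0101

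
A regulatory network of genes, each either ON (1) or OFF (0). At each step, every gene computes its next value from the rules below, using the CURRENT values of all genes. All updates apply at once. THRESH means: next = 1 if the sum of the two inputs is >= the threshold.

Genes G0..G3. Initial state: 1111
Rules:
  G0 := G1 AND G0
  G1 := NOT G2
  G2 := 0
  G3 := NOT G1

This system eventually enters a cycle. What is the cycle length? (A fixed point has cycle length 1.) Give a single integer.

Answer: 1

Derivation:
Step 0: 1111
Step 1: G0=G1&G0=1&1=1 G1=NOT G2=NOT 1=0 G2=0(const) G3=NOT G1=NOT 1=0 -> 1000
Step 2: G0=G1&G0=0&1=0 G1=NOT G2=NOT 0=1 G2=0(const) G3=NOT G1=NOT 0=1 -> 0101
Step 3: G0=G1&G0=1&0=0 G1=NOT G2=NOT 0=1 G2=0(const) G3=NOT G1=NOT 1=0 -> 0100
Step 4: G0=G1&G0=1&0=0 G1=NOT G2=NOT 0=1 G2=0(const) G3=NOT G1=NOT 1=0 -> 0100
State from step 4 equals state from step 3 -> cycle length 1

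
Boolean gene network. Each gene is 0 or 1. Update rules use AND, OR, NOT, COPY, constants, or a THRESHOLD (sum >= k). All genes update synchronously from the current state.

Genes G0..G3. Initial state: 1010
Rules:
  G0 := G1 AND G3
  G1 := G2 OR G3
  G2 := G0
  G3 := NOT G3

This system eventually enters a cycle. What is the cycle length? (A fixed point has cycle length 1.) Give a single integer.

Step 0: 1010
Step 1: G0=G1&G3=0&0=0 G1=G2|G3=1|0=1 G2=G0=1 G3=NOT G3=NOT 0=1 -> 0111
Step 2: G0=G1&G3=1&1=1 G1=G2|G3=1|1=1 G2=G0=0 G3=NOT G3=NOT 1=0 -> 1100
Step 3: G0=G1&G3=1&0=0 G1=G2|G3=0|0=0 G2=G0=1 G3=NOT G3=NOT 0=1 -> 0011
Step 4: G0=G1&G3=0&1=0 G1=G2|G3=1|1=1 G2=G0=0 G3=NOT G3=NOT 1=0 -> 0100
Step 5: G0=G1&G3=1&0=0 G1=G2|G3=0|0=0 G2=G0=0 G3=NOT G3=NOT 0=1 -> 0001
Step 6: G0=G1&G3=0&1=0 G1=G2|G3=0|1=1 G2=G0=0 G3=NOT G3=NOT 1=0 -> 0100
State from step 6 equals state from step 4 -> cycle length 2

Answer: 2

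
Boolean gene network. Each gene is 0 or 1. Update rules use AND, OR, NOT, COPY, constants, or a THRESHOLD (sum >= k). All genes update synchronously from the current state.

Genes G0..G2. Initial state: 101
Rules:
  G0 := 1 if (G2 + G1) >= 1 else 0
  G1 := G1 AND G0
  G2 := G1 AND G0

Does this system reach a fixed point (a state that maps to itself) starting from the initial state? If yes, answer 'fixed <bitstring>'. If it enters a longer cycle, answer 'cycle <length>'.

Step 0: 101
Step 1: G0=(1+0>=1)=1 G1=G1&G0=0&1=0 G2=G1&G0=0&1=0 -> 100
Step 2: G0=(0+0>=1)=0 G1=G1&G0=0&1=0 G2=G1&G0=0&1=0 -> 000
Step 3: G0=(0+0>=1)=0 G1=G1&G0=0&0=0 G2=G1&G0=0&0=0 -> 000
Fixed point reached at step 2: 000

Answer: fixed 000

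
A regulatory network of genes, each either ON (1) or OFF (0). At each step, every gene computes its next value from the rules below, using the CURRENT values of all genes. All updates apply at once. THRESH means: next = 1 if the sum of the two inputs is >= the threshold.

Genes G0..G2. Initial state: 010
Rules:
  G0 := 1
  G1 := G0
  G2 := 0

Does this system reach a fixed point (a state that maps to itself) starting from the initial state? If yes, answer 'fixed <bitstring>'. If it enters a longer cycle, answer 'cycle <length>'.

Step 0: 010
Step 1: G0=1(const) G1=G0=0 G2=0(const) -> 100
Step 2: G0=1(const) G1=G0=1 G2=0(const) -> 110
Step 3: G0=1(const) G1=G0=1 G2=0(const) -> 110
Fixed point reached at step 2: 110

Answer: fixed 110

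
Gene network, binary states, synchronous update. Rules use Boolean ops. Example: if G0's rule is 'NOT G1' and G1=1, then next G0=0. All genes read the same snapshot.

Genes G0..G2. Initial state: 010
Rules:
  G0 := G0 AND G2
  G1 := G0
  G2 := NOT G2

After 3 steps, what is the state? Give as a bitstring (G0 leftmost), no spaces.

Step 1: G0=G0&G2=0&0=0 G1=G0=0 G2=NOT G2=NOT 0=1 -> 001
Step 2: G0=G0&G2=0&1=0 G1=G0=0 G2=NOT G2=NOT 1=0 -> 000
Step 3: G0=G0&G2=0&0=0 G1=G0=0 G2=NOT G2=NOT 0=1 -> 001

001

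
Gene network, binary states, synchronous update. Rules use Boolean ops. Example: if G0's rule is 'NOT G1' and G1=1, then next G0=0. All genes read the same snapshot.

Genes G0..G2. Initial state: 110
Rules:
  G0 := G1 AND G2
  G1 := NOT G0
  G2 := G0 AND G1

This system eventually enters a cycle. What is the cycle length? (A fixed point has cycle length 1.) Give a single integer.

Step 0: 110
Step 1: G0=G1&G2=1&0=0 G1=NOT G0=NOT 1=0 G2=G0&G1=1&1=1 -> 001
Step 2: G0=G1&G2=0&1=0 G1=NOT G0=NOT 0=1 G2=G0&G1=0&0=0 -> 010
Step 3: G0=G1&G2=1&0=0 G1=NOT G0=NOT 0=1 G2=G0&G1=0&1=0 -> 010
State from step 3 equals state from step 2 -> cycle length 1

Answer: 1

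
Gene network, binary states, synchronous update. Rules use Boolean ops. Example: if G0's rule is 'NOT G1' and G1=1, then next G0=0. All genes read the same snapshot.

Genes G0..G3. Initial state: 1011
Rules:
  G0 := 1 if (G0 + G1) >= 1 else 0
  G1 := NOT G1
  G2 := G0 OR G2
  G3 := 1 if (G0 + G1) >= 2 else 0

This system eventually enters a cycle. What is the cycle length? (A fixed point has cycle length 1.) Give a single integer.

Answer: 2

Derivation:
Step 0: 1011
Step 1: G0=(1+0>=1)=1 G1=NOT G1=NOT 0=1 G2=G0|G2=1|1=1 G3=(1+0>=2)=0 -> 1110
Step 2: G0=(1+1>=1)=1 G1=NOT G1=NOT 1=0 G2=G0|G2=1|1=1 G3=(1+1>=2)=1 -> 1011
State from step 2 equals state from step 0 -> cycle length 2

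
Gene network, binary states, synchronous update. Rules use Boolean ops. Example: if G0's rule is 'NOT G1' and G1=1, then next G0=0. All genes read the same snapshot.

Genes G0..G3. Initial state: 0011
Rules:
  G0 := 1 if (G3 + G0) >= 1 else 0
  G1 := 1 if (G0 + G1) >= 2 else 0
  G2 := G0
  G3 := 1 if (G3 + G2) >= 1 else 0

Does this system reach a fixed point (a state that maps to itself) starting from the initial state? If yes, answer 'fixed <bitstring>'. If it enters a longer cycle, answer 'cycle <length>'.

Answer: fixed 1011

Derivation:
Step 0: 0011
Step 1: G0=(1+0>=1)=1 G1=(0+0>=2)=0 G2=G0=0 G3=(1+1>=1)=1 -> 1001
Step 2: G0=(1+1>=1)=1 G1=(1+0>=2)=0 G2=G0=1 G3=(1+0>=1)=1 -> 1011
Step 3: G0=(1+1>=1)=1 G1=(1+0>=2)=0 G2=G0=1 G3=(1+1>=1)=1 -> 1011
Fixed point reached at step 2: 1011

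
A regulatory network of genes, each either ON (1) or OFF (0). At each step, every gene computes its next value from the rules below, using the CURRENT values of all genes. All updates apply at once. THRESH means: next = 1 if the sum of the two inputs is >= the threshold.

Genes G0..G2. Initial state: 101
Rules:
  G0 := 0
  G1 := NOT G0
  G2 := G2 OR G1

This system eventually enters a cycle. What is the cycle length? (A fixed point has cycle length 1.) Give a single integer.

Step 0: 101
Step 1: G0=0(const) G1=NOT G0=NOT 1=0 G2=G2|G1=1|0=1 -> 001
Step 2: G0=0(const) G1=NOT G0=NOT 0=1 G2=G2|G1=1|0=1 -> 011
Step 3: G0=0(const) G1=NOT G0=NOT 0=1 G2=G2|G1=1|1=1 -> 011
State from step 3 equals state from step 2 -> cycle length 1

Answer: 1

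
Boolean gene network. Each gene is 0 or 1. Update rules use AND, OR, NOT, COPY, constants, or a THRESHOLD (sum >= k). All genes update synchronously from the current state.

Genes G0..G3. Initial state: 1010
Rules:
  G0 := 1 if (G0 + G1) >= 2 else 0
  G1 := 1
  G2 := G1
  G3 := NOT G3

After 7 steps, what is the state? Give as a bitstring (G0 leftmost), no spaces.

Step 1: G0=(1+0>=2)=0 G1=1(const) G2=G1=0 G3=NOT G3=NOT 0=1 -> 0101
Step 2: G0=(0+1>=2)=0 G1=1(const) G2=G1=1 G3=NOT G3=NOT 1=0 -> 0110
Step 3: G0=(0+1>=2)=0 G1=1(const) G2=G1=1 G3=NOT G3=NOT 0=1 -> 0111
Step 4: G0=(0+1>=2)=0 G1=1(const) G2=G1=1 G3=NOT G3=NOT 1=0 -> 0110
Step 5: G0=(0+1>=2)=0 G1=1(const) G2=G1=1 G3=NOT G3=NOT 0=1 -> 0111
Step 6: G0=(0+1>=2)=0 G1=1(const) G2=G1=1 G3=NOT G3=NOT 1=0 -> 0110
Step 7: G0=(0+1>=2)=0 G1=1(const) G2=G1=1 G3=NOT G3=NOT 0=1 -> 0111

0111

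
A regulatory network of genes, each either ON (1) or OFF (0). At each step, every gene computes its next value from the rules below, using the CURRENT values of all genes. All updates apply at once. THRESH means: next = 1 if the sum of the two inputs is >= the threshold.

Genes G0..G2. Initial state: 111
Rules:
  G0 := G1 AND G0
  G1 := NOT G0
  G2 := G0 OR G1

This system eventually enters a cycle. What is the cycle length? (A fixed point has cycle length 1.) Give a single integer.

Answer: 1

Derivation:
Step 0: 111
Step 1: G0=G1&G0=1&1=1 G1=NOT G0=NOT 1=0 G2=G0|G1=1|1=1 -> 101
Step 2: G0=G1&G0=0&1=0 G1=NOT G0=NOT 1=0 G2=G0|G1=1|0=1 -> 001
Step 3: G0=G1&G0=0&0=0 G1=NOT G0=NOT 0=1 G2=G0|G1=0|0=0 -> 010
Step 4: G0=G1&G0=1&0=0 G1=NOT G0=NOT 0=1 G2=G0|G1=0|1=1 -> 011
Step 5: G0=G1&G0=1&0=0 G1=NOT G0=NOT 0=1 G2=G0|G1=0|1=1 -> 011
State from step 5 equals state from step 4 -> cycle length 1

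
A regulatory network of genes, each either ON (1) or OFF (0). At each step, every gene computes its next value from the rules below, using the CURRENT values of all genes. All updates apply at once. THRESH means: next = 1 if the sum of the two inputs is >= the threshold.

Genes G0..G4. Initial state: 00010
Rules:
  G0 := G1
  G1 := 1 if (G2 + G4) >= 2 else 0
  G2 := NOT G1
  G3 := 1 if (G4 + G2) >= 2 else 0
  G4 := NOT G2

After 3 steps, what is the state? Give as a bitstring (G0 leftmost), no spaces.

Step 1: G0=G1=0 G1=(0+0>=2)=0 G2=NOT G1=NOT 0=1 G3=(0+0>=2)=0 G4=NOT G2=NOT 0=1 -> 00101
Step 2: G0=G1=0 G1=(1+1>=2)=1 G2=NOT G1=NOT 0=1 G3=(1+1>=2)=1 G4=NOT G2=NOT 1=0 -> 01110
Step 3: G0=G1=1 G1=(1+0>=2)=0 G2=NOT G1=NOT 1=0 G3=(0+1>=2)=0 G4=NOT G2=NOT 1=0 -> 10000

10000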